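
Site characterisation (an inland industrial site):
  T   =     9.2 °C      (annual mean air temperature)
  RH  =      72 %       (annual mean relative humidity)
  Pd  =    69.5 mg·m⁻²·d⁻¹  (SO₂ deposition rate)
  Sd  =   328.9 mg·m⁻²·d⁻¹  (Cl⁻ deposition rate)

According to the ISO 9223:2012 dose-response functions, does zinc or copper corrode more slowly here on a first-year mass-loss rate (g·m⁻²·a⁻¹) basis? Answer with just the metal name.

zinc: temperature factor f = +0.038·(-0.8) = -0.0304
  sulphur-dioxide contribution → 2.219 μm/a
  chloride contribution → 1.852 μm/a
  ⇒ r_corr(zinc) = 4.071 μm/a
  mass loss = 4.071 μm/a × 7.14 g/cm³ = 29.07 g·m⁻²·a⁻¹
copper: temperature factor f = +0.126·(-0.8) = -0.1008
  sulphur-dioxide contribution → 1.01 μm/a
  chloride contribution → 1.028 μm/a
  ⇒ r_corr(copper) = 2.037 μm/a
  mass loss = 2.037 μm/a × 8.96 g/cm³ = 18.26 g·m⁻²·a⁻¹
Ordering by g·m⁻²·a⁻¹: zinc (29.1) > copper (18.3)

copper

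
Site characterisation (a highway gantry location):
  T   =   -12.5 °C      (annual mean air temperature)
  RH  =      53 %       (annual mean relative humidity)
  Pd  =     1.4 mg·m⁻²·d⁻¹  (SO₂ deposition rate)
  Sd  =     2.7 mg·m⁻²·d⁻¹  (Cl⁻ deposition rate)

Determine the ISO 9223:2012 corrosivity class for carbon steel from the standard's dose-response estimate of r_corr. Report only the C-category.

C1

carbon steel: T≤10 °C ⇒ hinge +0.150·(-12.5−10) = -3.3750
  sulphur-dioxide contribution → 0.2082 μm/a
  chloride contribution → 0.6584 μm/a
  total first-year rate 0.8666 μm/a
0.867 μm/a falls in (0, 1.3] for carbon steel → category C1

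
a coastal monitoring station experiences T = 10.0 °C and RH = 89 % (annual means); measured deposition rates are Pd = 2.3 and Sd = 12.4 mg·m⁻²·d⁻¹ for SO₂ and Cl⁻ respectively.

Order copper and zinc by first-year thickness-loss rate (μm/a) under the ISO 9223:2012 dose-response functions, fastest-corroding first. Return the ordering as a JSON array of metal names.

["copper", "zinc"]

copper: temperature factor f = +0.126·(0.0) = +0.0000
  Pd branch = 0.0053·Pd^0.26·e^(0.059·RH+f) = 1.255 μm/a
  Sd branch = 0.01025·Sd^0.27·e^(0.036·RH+0.049·T) = 0.8133 μm/a
  r_corr = 1.255 + 0.8133 = 2.069 μm/a
zinc: temperature factor f = +0.038·(0.0) = +0.0000
  Pd branch = 0.0129·Pd^0.44·e^(0.046·RH+f) = 1.116 μm/a
  Cl⁻ term: 0.0175·12.4^0.57·exp(0.008·89+0.085·10.0) = 0.3505
  r_corr = 1.116 + 0.3505 = 1.467 μm/a
Ordering by μm/a: copper (2.07) > zinc (1.47)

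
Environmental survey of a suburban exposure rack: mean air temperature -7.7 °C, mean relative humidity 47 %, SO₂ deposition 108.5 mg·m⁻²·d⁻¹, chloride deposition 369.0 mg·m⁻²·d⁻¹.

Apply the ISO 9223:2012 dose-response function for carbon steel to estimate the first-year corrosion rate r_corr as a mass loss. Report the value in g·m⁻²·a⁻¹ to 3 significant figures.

r_corr = 137 g·m⁻²·a⁻¹

carbon steel: temperature factor f = +0.150·(-17.7) = -2.6550
  sulphur-dioxide contribution → 3.644 μm/a
  chloride contribution → 13.8 μm/a
  ⇒ r_corr(carbon steel) = 17.45 μm/a
Convert to mass loss: 17.45 μm/a × 7.85 g/cm³ = 137 g·m⁻²·a⁻¹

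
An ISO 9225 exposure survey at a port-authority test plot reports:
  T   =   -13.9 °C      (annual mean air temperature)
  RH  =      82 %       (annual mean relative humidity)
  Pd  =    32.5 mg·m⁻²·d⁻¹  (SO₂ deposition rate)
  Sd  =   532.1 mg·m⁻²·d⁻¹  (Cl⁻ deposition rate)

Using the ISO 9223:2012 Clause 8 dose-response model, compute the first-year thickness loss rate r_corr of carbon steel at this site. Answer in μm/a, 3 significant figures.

r_corr = 44.4 μm/a

carbon steel: f(T) = +0.150·(T−10) [T≤10 °C] = -3.5850
  Pd branch = 1.77·Pd^0.52·e^(0.02·RH+f) = 1.547 μm/a
  Sd branch = 0.102·Sd^0.62·e^(0.033·RH+0.04·T) = 42.9 μm/a
  r_corr = 1.547 + 42.9 = 44.45 μm/a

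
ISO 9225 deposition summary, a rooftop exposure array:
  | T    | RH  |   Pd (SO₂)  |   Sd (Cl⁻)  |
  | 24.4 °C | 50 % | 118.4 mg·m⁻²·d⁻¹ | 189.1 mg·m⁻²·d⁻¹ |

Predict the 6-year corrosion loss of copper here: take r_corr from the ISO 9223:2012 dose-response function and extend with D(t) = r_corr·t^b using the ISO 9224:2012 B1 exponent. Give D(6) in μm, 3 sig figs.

D(6) = 3.15 μm

copper: temperature factor f = -0.080·(14.4) = -1.1520
  Pd branch = 0.0053·Pd^0.26·e^(0.059·RH+f) = 0.1107 μm/a
  Cl⁻ term: 0.01025·189.1^0.27·exp(0.036·50+0.049·24.4) = 0.8441
  sum: 0.1107 + 0.8441 → r_corr = 0.9548 μm/a
ISO 9224: D(t) = r_corr · t^b with b = 0.667 (copper, B1)
  D(6) = 0.9548 × 6^0.667 = 0.9548 × 3.304 = 3.155 μm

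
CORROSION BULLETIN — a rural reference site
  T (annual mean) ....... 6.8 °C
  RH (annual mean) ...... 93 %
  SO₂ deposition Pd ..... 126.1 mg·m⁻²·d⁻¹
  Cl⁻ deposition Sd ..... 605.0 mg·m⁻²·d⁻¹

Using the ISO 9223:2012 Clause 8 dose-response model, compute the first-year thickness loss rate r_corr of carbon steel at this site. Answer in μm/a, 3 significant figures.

carbon steel: T≤10 °C ⇒ hinge +0.150·(6.8−10) = -0.4800
  Pd branch = 1.77·Pd^0.52·e^(0.02·RH+f) = 87.03 μm/a
  Sd branch = 0.102·Sd^0.62·e^(0.033·RH+0.04·T) = 152.9 μm/a
  r_corr = 87.03 + 152.9 = 239.9 μm/a

r_corr = 240 μm/a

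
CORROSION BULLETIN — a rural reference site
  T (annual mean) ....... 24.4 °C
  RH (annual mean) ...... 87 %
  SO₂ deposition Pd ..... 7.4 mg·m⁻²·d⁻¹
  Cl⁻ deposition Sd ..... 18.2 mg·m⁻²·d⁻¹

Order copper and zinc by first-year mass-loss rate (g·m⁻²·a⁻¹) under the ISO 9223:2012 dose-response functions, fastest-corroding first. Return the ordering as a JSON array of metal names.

["copper", "zinc"]

copper: f(T) = -0.080·(T−10) [T>10 °C] = -1.1520
  SO₂ term: 0.0053·7.4^0.26·exp(0.059·87-1.1520) = 0.4778
  Cl⁻ term: 0.01025·18.2^0.27·exp(0.036·87+0.049·24.4) = 1.7
  r_corr = 0.4778 + 1.7 = 2.178 μm/a
  mass loss = 2.178 μm/a × 8.96 g/cm³ = 19.51 g·m⁻²·a⁻¹
zinc: T>10 °C ⇒ hinge -0.071·(24.4−10) = -1.0224
  SO₂ term: 0.0129·7.4^0.44·exp(0.046·87-1.0224) = 0.6125
  Cl⁻ term: 0.0175·18.2^0.57·exp(0.008·87+0.085·24.4) = 1.46
  sum: 0.6125 + 1.46 → r_corr = 2.072 μm/a
  mass loss = 2.072 μm/a × 7.14 g/cm³ = 14.8 g·m⁻²·a⁻¹
Ordering by g·m⁻²·a⁻¹: copper (19.5) > zinc (14.8)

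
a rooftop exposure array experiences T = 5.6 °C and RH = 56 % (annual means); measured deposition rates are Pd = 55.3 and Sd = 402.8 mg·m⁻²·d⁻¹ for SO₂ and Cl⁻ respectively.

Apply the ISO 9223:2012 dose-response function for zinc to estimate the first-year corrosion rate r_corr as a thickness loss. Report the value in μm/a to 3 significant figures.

zinc: temperature factor f = +0.038·(-4.4) = -0.1672
  Pd branch = 0.0129·Pd^0.44·e^(0.046·RH+f) = 0.8385 μm/a
  Sd branch = 0.0175·Sd^0.57·e^(0.008·RH+0.085·T) = 1.347 μm/a
  sum: 0.8385 + 1.347 → r_corr = 2.185 μm/a

r_corr = 2.19 μm/a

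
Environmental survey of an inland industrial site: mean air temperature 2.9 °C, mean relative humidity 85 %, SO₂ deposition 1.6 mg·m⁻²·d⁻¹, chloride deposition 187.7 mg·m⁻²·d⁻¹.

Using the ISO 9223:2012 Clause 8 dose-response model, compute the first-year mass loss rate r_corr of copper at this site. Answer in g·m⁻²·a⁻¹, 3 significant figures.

copper: T≤10 °C ⇒ hinge +0.126·(2.9−10) = -0.8946
  SO₂ term: 0.0053·1.6^0.26·exp(0.059·85-0.8946) = 0.3688
  Sd branch = 0.01025·Sd^0.27·e^(0.036·RH+0.049·T) = 1.036 μm/a
  r_corr = 0.3688 + 1.036 = 1.404 μm/a
Convert to mass loss: 1.404 μm/a × 8.96 g/cm³ = 12.58 g·m⁻²·a⁻¹

r_corr = 12.6 g·m⁻²·a⁻¹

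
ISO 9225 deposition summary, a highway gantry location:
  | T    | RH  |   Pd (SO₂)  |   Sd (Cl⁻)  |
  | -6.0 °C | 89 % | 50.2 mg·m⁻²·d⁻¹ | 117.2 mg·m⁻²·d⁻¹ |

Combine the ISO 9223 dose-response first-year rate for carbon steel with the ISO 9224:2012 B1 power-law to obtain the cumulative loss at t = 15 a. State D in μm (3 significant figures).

carbon steel: T≤10 °C ⇒ hinge +0.150·(-6.0−10) = -2.4000
  Pd branch = 1.77·Pd^0.52·e^(0.02·RH+f) = 7.296 μm/a
  Cl⁻ term: 0.102·117.2^0.62·exp(0.033·89+0.04·-6.0) = 29.02
  sum: 7.296 + 29.02 → r_corr = 36.31 μm/a
Long-term exponent b (ISO 9224 Table 2, B1) = 0.523
  D(15) = 36.31 × 15^0.523 = 36.31 × 4.122 = 149.7 μm

D(15) = 150 μm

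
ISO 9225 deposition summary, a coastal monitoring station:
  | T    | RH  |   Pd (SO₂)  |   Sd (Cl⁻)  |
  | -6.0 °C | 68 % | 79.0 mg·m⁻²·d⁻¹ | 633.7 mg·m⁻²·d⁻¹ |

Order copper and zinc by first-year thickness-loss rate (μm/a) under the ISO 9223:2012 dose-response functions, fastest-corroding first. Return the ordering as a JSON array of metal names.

copper: temperature factor f = +0.126·(-16.0) = -2.0160
  sulphur-dioxide contribution → 0.1215 μm/a
  chloride contribution → 0.5043 μm/a
  total first-year rate 0.6258 μm/a
zinc: T≤10 °C ⇒ hinge +0.038·(-6.0−10) = -0.6080
  sulphur-dioxide contribution → 1.096 μm/a
  chloride contribution → 0.7159 μm/a
  ⇒ r_corr(zinc) = 1.812 μm/a
Ordering by μm/a: zinc (1.81) > copper (0.626)

["zinc", "copper"]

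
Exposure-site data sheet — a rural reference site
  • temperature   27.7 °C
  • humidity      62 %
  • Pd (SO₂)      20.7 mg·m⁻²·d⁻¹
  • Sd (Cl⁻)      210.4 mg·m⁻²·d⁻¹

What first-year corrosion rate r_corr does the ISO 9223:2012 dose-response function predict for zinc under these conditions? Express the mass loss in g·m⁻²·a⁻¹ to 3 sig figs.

zinc: T>10 °C ⇒ hinge -0.071·(27.7−10) = -1.2567
  Pd branch = 0.0129·Pd^0.44·e^(0.046·RH+f) = 0.2412 μm/a
  Sd branch = 0.0175·Sd^0.57·e^(0.008·RH+0.085·T) = 6.385 μm/a
  sum: 0.2412 + 6.385 → r_corr = 6.626 μm/a
Convert to mass loss: 6.626 μm/a × 7.14 g/cm³ = 47.31 g·m⁻²·a⁻¹

r_corr = 47.3 g·m⁻²·a⁻¹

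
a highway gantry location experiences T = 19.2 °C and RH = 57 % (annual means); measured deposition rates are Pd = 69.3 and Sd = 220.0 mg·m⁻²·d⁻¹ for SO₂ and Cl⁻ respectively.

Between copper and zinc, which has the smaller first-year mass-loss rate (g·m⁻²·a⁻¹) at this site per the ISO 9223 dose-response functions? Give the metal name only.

copper

copper: f(T) = -0.080·(T−10) [T>10 °C] = -0.7360
  sulphur-dioxide contribution → 0.2207 μm/a
  chloride contribution → 0.8769 μm/a
  ⇒ r_corr(copper) = 1.098 μm/a
  mass loss = 1.098 μm/a × 8.96 g/cm³ = 9.834 g·m⁻²·a⁻¹
zinc: T>10 °C ⇒ hinge -0.071·(19.2−10) = -0.6532
  sulphur-dioxide contribution → 0.5964 μm/a
  chloride contribution → 3.055 μm/a
  total first-year rate 3.652 μm/a
  mass loss = 3.652 μm/a × 7.14 g/cm³ = 26.07 g·m⁻²·a⁻¹
Ordering by g·m⁻²·a⁻¹: zinc (26.1) > copper (9.83)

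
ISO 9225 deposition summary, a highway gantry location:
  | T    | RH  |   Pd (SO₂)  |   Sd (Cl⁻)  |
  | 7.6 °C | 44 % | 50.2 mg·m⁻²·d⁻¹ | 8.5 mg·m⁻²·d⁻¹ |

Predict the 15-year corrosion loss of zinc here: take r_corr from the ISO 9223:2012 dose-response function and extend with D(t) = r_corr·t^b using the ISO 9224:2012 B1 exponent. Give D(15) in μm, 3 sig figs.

zinc: f(T) = +0.038·(T−10) [T≤10 °C] = -0.0912
  sulphur-dioxide contribution → 0.4992 μm/a
  chloride contribution → 0.1608 μm/a
  total first-year rate 0.66 μm/a
Long-term exponent b (ISO 9224 Table 2, B1) = 0.813
  D(15) = 0.66 × 15^0.813 = 0.66 × 9.04 = 5.966 μm

D(15) = 5.97 μm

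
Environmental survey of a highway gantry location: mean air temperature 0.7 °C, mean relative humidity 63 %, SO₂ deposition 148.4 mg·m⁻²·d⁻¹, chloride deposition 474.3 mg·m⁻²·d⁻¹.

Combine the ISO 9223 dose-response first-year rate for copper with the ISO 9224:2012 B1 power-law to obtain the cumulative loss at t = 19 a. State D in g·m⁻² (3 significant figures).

copper: temperature factor f = +0.126·(-9.3) = -1.1718
  SO₂ term: 0.0053·148.4^0.26·exp(0.059·63-1.1718) = 0.2479
  Sd branch = 0.01025·Sd^0.27·e^(0.036·RH+0.049·T) = 0.5409 μm/a
  sum: 0.2479 + 0.5409 → r_corr = 0.7888 μm/a
Long-term exponent b (ISO 9224 Table 2, B1) = 0.667
  D(19) = 0.7888 × 19^0.667 = 0.7888 × 7.127 = 5.622 μm
  Mass loss = 5.622 μm × 8.96 g/cm³ = 50.37 g·m⁻²

D(19) = 50.4 g·m⁻²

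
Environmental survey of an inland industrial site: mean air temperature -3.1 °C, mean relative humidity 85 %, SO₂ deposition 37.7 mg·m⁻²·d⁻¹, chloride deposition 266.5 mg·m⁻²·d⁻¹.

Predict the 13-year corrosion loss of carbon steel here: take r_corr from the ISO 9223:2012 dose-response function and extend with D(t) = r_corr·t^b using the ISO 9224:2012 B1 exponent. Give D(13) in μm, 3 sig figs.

D(13) = 216 μm

carbon steel: T≤10 °C ⇒ hinge +0.150·(-3.1−10) = -1.9650
  SO₂ term: 1.77·37.7^0.52·exp(0.02·85-1.9650) = 8.966
  Sd branch = 0.102·Sd^0.62·e^(0.033·RH+0.04·T) = 47.52 μm/a
  sum: 8.966 + 47.52 → r_corr = 56.49 μm/a
Long-term exponent b (ISO 9224 Table 2, B1) = 0.523
  D(13) = 56.49 × 13^0.523 = 56.49 × 3.825 = 216 μm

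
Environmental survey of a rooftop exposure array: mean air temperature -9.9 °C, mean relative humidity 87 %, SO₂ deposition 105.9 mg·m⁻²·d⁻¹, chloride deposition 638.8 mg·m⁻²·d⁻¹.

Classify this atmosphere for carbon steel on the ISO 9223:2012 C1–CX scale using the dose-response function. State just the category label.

carbon steel: T≤10 °C ⇒ hinge +0.150·(-9.9−10) = -2.9850
  Pd branch = 1.77·Pd^0.52·e^(0.02·RH+f) = 5.757 μm/a
  Cl⁻ term: 0.102·638.8^0.62·exp(0.033·87+0.04·-9.9) = 66.5
  r_corr = 5.757 + 66.5 = 72.25 μm/a
ISO 9223 Table 2 (carbon steel): 50 < 72.3 ≤ 80 μm/a ⇒ C4

C4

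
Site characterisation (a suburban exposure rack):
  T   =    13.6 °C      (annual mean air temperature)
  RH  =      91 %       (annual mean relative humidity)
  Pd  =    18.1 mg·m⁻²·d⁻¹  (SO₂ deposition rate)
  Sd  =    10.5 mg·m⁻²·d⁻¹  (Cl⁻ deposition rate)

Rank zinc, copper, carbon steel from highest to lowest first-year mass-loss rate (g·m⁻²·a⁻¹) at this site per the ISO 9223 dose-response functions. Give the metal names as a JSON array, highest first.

zinc: temperature factor f = -0.071·(3.6) = -0.2556
  SO₂ term: 0.0129·18.1^0.44·exp(0.046·91-0.2556) = 2.349
  Sd branch = 0.0175·Sd^0.57·e^(0.008·RH+0.085·T) = 0.4399 μm/a
  sum: 2.349 + 0.4399 → r_corr = 2.789 μm/a
  mass loss = 2.789 μm/a × 7.14 g/cm³ = 19.91 g·m⁻²·a⁻¹
copper: T>10 °C ⇒ hinge -0.080·(13.6−10) = -0.2880
  Pd branch = 0.0053·Pd^0.26·e^(0.059·RH+f) = 1.811 μm/a
  Sd branch = 0.01025·Sd^0.27·e^(0.036·RH+0.049·T) = 0.9968 μm/a
  sum: 1.811 + 0.9968 → r_corr = 2.808 μm/a
  mass loss = 2.808 μm/a × 8.96 g/cm³ = 25.16 g·m⁻²·a⁻¹
carbon steel: temperature factor f = -0.054·(3.6) = -0.1944
  SO₂ term: 1.77·18.1^0.52·exp(0.02·91-0.1944) = 40.55
  Cl⁻ term: 0.102·10.5^0.62·exp(0.033·91+0.04·13.6) = 15.21
  sum: 40.55 + 15.21 → r_corr = 55.76 μm/a
  mass loss = 55.76 μm/a × 7.85 g/cm³ = 437.7 g·m⁻²·a⁻¹
Ordering by g·m⁻²·a⁻¹: carbon steel (438) > copper (25.2) > zinc (19.9)

["carbon steel", "copper", "zinc"]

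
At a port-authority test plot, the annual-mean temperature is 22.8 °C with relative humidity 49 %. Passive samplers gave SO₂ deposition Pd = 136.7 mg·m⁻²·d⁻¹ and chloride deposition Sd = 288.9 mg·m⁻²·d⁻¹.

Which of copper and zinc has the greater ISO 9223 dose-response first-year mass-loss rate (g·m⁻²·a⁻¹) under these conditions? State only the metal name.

copper: f(T) = -0.080·(T−10) [T>10 °C] = -1.0240
  Pd branch = 0.0053·Pd^0.26·e^(0.059·RH+f) = 0.1231 μm/a
  Sd branch = 0.01025·Sd^0.27·e^(0.036·RH+0.049·T) = 0.8441 μm/a
  sum: 0.1231 + 0.8441 → r_corr = 0.9673 μm/a
  mass loss = 0.9673 μm/a × 8.96 g/cm³ = 8.667 g·m⁻²·a⁻¹
zinc: f(T) = -0.071·(T−10) [T>10 °C] = -0.9088
  SO₂ term: 0.0129·136.7^0.44·exp(0.046·49-0.9088) = 0.4311
  Sd branch = 0.0175·Sd^0.57·e^(0.008·RH+0.085·T) = 4.545 μm/a
  r_corr = 0.4311 + 4.545 = 4.976 μm/a
  mass loss = 4.976 μm/a × 7.14 g/cm³ = 35.53 g·m⁻²·a⁻¹
Ordering by g·m⁻²·a⁻¹: zinc (35.5) > copper (8.67)

zinc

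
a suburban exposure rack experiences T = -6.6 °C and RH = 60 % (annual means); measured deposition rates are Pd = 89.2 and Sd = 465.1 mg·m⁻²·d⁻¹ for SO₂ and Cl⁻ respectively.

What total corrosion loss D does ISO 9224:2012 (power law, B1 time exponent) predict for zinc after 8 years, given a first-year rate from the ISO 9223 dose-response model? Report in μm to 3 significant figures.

zinc: f(T) = +0.038·(T−10) [T≤10 °C] = -0.6308
  SO₂ term: 0.0129·89.2^0.44·exp(0.046·60-0.6308) = 0.7824
  Cl⁻ term: 0.0175·465.1^0.57·exp(0.008·60+0.085·-6.6) = 0.535
  r_corr = 0.7824 + 0.535 = 1.317 μm/a
Long-term exponent b (ISO 9224 Table 2, B1) = 0.813
  D(8) = 1.317 × 8^0.813 = 1.317 × 5.423 = 7.144 μm

D(8) = 7.14 μm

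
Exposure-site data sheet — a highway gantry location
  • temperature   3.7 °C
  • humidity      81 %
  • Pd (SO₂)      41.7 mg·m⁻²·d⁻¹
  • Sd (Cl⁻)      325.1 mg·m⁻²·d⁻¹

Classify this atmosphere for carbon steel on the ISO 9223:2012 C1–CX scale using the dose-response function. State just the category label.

carbon steel: T≤10 °C ⇒ hinge +0.150·(3.7−10) = -0.9450
  sulphur-dioxide contribution → 24.19 μm/a
  chloride contribution → 61.83 μm/a
  total first-year rate 86.02 μm/a
86 μm/a falls in (80, 200] for carbon steel → category C5

C5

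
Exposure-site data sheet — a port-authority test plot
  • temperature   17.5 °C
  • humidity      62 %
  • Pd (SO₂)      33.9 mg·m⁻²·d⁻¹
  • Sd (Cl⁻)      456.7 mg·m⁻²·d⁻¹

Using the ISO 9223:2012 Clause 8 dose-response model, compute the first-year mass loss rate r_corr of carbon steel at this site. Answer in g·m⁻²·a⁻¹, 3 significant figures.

carbon steel: T>10 °C ⇒ hinge -0.054·(17.5−10) = -0.4050
  Pd branch = 1.77·Pd^0.52·e^(0.02·RH+f) = 25.49 μm/a
  Sd branch = 0.102·Sd^0.62·e^(0.033·RH+0.04·T) = 70.82 μm/a
  r_corr = 25.49 + 70.82 = 96.3 μm/a
Convert to mass loss: 96.3 μm/a × 7.85 g/cm³ = 756 g·m⁻²·a⁻¹

r_corr = 756 g·m⁻²·a⁻¹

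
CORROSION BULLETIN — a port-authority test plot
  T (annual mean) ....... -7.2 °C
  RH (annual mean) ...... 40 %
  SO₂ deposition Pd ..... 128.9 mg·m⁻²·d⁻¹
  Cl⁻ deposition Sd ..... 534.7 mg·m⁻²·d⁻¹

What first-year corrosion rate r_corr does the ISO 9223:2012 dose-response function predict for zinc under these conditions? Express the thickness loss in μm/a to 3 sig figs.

r_corr = 0.827 μm/a

zinc: temperature factor f = +0.038·(-17.2) = -0.6536
  sulphur-dioxide contribution → 0.3584 μm/a
  chloride contribution → 0.4691 μm/a
  ⇒ r_corr(zinc) = 0.8275 μm/a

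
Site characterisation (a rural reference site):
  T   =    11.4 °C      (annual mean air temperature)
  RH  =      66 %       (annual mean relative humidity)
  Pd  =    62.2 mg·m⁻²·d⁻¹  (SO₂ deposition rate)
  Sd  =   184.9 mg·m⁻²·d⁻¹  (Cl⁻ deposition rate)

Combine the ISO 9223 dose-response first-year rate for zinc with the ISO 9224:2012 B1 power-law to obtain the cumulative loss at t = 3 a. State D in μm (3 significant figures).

zinc: temperature factor f = -0.071·(1.4) = -0.0994
  Pd branch = 0.0129·Pd^0.44·e^(0.046·RH+f) = 1.497 μm/a
  Cl⁻ term: 0.0175·184.9^0.57·exp(0.008·66+0.085·11.4) = 1.532
  r_corr = 1.497 + 1.532 = 3.029 μm/a
ISO 9224: D(t) = r_corr · t^b with b = 0.813 (zinc, B1)
  D(3) = 3.029 × 3^0.813 = 3.029 × 2.443 = 7.4 μm

D(3) = 7.40 μm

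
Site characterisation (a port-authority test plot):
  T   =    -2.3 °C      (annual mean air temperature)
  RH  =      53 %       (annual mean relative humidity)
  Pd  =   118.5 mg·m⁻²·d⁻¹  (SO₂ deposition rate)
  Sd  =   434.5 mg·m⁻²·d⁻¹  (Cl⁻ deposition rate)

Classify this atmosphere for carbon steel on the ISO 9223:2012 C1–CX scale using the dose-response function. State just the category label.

carbon steel: f(T) = +0.150·(T−10) [T≤10 °C] = -1.8450
  Pd branch = 1.77·Pd^0.52·e^(0.02·RH+f) = 9.669 μm/a
  Cl⁻ term: 0.102·434.5^0.62·exp(0.033·53+0.04·-2.3) = 23.11
  r_corr = 9.669 + 23.11 = 32.78 μm/a
Category bounds: 25…50 μm/a bracket r_corr ⇒ C3

C3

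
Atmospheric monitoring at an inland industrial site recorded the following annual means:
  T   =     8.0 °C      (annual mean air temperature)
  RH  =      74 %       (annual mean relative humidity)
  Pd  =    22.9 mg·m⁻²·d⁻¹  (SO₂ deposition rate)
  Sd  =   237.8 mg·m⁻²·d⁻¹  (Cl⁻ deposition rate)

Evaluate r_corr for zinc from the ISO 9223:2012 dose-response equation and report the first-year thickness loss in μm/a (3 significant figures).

zinc: T≤10 °C ⇒ hinge +0.038·(8.0−10) = -0.0760
  Pd branch = 0.0129·Pd^0.44·e^(0.046·RH+f) = 1.426 μm/a
  Sd branch = 0.0175·Sd^0.57·e^(0.008·RH+0.085·T) = 1.412 μm/a
  sum: 1.426 + 1.412 → r_corr = 2.839 μm/a

r_corr = 2.84 μm/a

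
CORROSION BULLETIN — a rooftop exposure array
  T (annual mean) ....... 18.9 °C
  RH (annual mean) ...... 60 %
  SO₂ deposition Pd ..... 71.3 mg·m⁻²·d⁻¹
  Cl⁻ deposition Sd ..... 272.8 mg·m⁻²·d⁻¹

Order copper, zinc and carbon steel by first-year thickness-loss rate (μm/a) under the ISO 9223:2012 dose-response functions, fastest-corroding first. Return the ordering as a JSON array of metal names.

copper: T>10 °C ⇒ hinge -0.080·(18.9−10) = -0.7120
  Pd branch = 0.0053·Pd^0.26·e^(0.059·RH+f) = 0.2718 μm/a
  Sd branch = 0.01025·Sd^0.27·e^(0.036·RH+0.049·T) = 1.02 μm/a
  r_corr = 0.2718 + 1.02 = 1.292 μm/a
zinc: temperature factor f = -0.071·(8.9) = -0.6319
  Pd branch = 0.0129·Pd^0.44·e^(0.046·RH+f) = 0.7082 μm/a
  Cl⁻ term: 0.0175·272.8^0.57·exp(0.008·60+0.085·18.9) = 3.448
  sum: 0.7082 + 3.448 → r_corr = 4.157 μm/a
carbon steel: T>10 °C ⇒ hinge -0.054·(18.9−10) = -0.4806
  SO₂ term: 1.77·71.3^0.52·exp(0.02·60-0.4806) = 33.42
  Cl⁻ term: 0.102·272.8^0.62·exp(0.033·60+0.04·18.9) = 50.94
  sum: 33.42 + 50.94 → r_corr = 84.36 μm/a
Ordering by μm/a: carbon steel (84.4) > zinc (4.16) > copper (1.29)

["carbon steel", "zinc", "copper"]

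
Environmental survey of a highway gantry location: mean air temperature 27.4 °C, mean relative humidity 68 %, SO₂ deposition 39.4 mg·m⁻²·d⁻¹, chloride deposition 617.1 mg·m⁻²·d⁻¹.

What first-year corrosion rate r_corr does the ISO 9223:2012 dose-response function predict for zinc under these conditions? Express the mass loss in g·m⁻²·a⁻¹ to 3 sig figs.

r_corr = 89.2 g·m⁻²·a⁻¹

zinc: f(T) = -0.071·(T−10) [T>10 °C] = -1.2354
  SO₂ term: 0.0129·39.4^0.44·exp(0.046·68-1.2354) = 0.4311
  Cl⁻ term: 0.0175·617.1^0.57·exp(0.008·68+0.085·27.4) = 12.06
  r_corr = 0.4311 + 12.06 = 12.49 μm/a
Convert to mass loss: 12.49 μm/a × 7.14 g/cm³ = 89.17 g·m⁻²·a⁻¹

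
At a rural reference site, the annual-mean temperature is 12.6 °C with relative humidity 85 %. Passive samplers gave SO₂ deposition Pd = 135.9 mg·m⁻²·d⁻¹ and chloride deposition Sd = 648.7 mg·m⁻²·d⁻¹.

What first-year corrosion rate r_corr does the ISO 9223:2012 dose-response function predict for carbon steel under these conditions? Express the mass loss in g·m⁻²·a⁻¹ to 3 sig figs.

carbon steel: T>10 °C ⇒ hinge -0.054·(12.6−10) = -0.1404
  sulphur-dioxide contribution → 108.3 μm/a
  chloride contribution → 154.6 μm/a
  total first-year rate 262.9 μm/a
Convert to mass loss: 262.9 μm/a × 7.85 g/cm³ = 2063 g·m⁻²·a⁻¹

r_corr = 2.06e+03 g·m⁻²·a⁻¹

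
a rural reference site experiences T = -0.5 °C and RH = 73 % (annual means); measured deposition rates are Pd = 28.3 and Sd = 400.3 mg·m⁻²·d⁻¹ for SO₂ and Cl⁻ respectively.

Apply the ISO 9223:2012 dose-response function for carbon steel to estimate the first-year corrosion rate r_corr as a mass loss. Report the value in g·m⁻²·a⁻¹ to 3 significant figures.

carbon steel: temperature factor f = +0.150·(-10.5) = -1.5750
  Pd branch = 1.77·Pd^0.52·e^(0.02·RH+f) = 8.973 μm/a
  Sd branch = 0.102·Sd^0.62·e^(0.033·RH+0.04·T) = 45.67 μm/a
  r_corr = 8.973 + 45.67 = 54.64 μm/a
Convert to mass loss: 54.64 μm/a × 7.85 g/cm³ = 428.9 g·m⁻²·a⁻¹

r_corr = 429 g·m⁻²·a⁻¹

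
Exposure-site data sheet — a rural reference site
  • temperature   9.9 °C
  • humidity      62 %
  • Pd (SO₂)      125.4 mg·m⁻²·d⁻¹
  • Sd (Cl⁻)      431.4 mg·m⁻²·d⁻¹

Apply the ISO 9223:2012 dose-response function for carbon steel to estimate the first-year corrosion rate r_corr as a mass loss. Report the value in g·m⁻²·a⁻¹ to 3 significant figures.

r_corr = 979 g·m⁻²·a⁻¹

carbon steel: temperature factor f = +0.150·(-0.1) = -0.0150
  Pd branch = 1.77·Pd^0.52·e^(0.02·RH+f) = 74.32 μm/a
  Cl⁻ term: 0.102·431.4^0.62·exp(0.033·62+0.04·9.9) = 50.44
  r_corr = 74.32 + 50.44 = 124.8 μm/a
Convert to mass loss: 124.8 μm/a × 7.85 g/cm³ = 979.4 g·m⁻²·a⁻¹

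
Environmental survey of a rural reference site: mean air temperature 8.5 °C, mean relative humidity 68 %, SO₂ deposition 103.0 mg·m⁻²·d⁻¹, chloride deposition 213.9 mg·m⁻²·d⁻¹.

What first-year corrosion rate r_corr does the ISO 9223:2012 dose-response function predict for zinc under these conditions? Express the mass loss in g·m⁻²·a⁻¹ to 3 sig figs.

r_corr = 24.7 g·m⁻²·a⁻¹

zinc: T≤10 °C ⇒ hinge +0.038·(8.5−10) = -0.0570
  sulphur-dioxide contribution → 2.138 μm/a
  chloride contribution → 1.322 μm/a
  ⇒ r_corr(zinc) = 3.46 μm/a
Convert to mass loss: 3.46 μm/a × 7.14 g/cm³ = 24.7 g·m⁻²·a⁻¹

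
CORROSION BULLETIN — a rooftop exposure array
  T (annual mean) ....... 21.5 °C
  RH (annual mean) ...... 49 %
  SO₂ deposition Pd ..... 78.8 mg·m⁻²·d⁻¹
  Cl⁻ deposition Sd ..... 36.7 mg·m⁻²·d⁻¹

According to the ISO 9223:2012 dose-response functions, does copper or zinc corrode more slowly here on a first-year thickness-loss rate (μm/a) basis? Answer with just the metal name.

copper

copper: T>10 °C ⇒ hinge -0.080·(21.5−10) = -0.9200
  SO₂ term: 0.0053·78.8^0.26·exp(0.059·49-0.9200) = 0.1184
  Cl⁻ term: 0.01025·36.7^0.27·exp(0.036·49+0.049·21.5) = 0.4537
  r_corr = 0.1184 + 0.4537 = 0.5721 μm/a
zinc: temperature factor f = -0.071·(11.5) = -0.8165
  SO₂ term: 0.0129·78.8^0.44·exp(0.046·49-0.8165) = 0.371
  Cl⁻ term: 0.0175·36.7^0.57·exp(0.008·49+0.085·21.5) = 1.255
  sum: 0.371 + 1.255 → r_corr = 1.626 μm/a
Ordering by μm/a: zinc (1.63) > copper (0.572)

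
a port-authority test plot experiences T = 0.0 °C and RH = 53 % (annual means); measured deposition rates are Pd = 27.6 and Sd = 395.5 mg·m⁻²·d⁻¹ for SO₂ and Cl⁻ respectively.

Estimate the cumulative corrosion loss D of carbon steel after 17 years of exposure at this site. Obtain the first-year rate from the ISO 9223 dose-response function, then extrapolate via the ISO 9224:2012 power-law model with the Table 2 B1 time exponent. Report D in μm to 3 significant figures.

D(17) = 133 μm

carbon steel: T≤10 °C ⇒ hinge +0.150·(0.0−10) = -1.5000
  sulphur-dioxide contribution → 6.4 μm/a
  chloride contribution → 23.9 μm/a
  total first-year rate 30.3 μm/a
ISO 9224: D(t) = r_corr · t^b with b = 0.523 (carbon steel, B1)
  D(17) = 30.3 × 17^0.523 = 30.3 × 4.401 = 133.3 μm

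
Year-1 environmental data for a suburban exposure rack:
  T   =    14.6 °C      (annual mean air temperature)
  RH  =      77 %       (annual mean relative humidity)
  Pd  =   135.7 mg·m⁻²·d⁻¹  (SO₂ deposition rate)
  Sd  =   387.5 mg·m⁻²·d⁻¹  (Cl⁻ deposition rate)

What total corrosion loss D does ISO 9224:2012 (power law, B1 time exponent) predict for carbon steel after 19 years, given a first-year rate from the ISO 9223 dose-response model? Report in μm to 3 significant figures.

carbon steel: temperature factor f = -0.054·(4.6) = -0.2484
  SO₂ term: 1.77·135.7^0.52·exp(0.02·77-0.2484) = 82.77
  Cl⁻ term: 0.102·387.5^0.62·exp(0.033·77+0.04·14.6) = 93.43
  sum: 82.77 + 93.43 → r_corr = 176.2 μm/a
Power-law: D(19) = r_corr · 19^0.523
  D(19) = 176.2 × 19^0.523 = 176.2 × 4.664 = 821.8 μm

D(19) = 822 μm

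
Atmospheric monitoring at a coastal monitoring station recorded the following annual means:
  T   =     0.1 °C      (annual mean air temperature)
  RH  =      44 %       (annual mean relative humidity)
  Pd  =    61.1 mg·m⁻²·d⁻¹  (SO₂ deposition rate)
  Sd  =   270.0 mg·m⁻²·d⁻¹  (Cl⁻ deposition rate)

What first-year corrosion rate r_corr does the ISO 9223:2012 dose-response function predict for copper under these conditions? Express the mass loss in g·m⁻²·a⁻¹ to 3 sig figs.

r_corr = 2.57 g·m⁻²·a⁻¹

copper: T≤10 °C ⇒ hinge +0.126·(0.1−10) = -1.2474
  Pd branch = 0.0053·Pd^0.26·e^(0.059·RH+f) = 0.05948 μm/a
  Cl⁻ term: 0.01025·270.0^0.27·exp(0.036·44+0.049·0.1) = 0.2276
  sum: 0.05948 + 0.2276 → r_corr = 0.2871 μm/a
Convert to mass loss: 0.2871 μm/a × 8.96 g/cm³ = 2.573 g·m⁻²·a⁻¹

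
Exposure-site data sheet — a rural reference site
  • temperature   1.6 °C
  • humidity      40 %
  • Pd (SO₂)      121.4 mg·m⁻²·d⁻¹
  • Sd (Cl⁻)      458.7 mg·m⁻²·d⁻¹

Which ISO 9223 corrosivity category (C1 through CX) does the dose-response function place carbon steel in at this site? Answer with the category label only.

carbon steel: temperature factor f = +0.150·(-8.4) = -1.2600
  SO₂ term: 1.77·121.4^0.52·exp(0.02·40-1.2600) = 13.55
  Cl⁻ term: 0.102·458.7^0.62·exp(0.033·40+0.04·1.6) = 18.19
  sum: 13.55 + 18.19 → r_corr = 31.74 μm/a
ISO 9223 Table 2 (carbon steel): 25 < 31.7 ≤ 50 μm/a ⇒ C3

C3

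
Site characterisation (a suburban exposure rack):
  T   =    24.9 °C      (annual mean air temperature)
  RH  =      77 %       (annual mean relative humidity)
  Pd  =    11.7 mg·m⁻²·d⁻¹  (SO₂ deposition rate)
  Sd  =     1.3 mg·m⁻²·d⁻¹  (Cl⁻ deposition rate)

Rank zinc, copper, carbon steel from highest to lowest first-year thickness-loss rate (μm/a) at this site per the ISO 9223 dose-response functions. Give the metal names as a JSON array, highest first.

["carbon steel", "copper", "zinc"]

zinc: temperature factor f = -0.071·(14.9) = -1.0579
  Pd branch = 0.0129·Pd^0.44·e^(0.046·RH+f) = 0.4565 μm/a
  Cl⁻ term: 0.0175·1.3^0.57·exp(0.008·77+0.085·24.9) = 0.3124
  r_corr = 0.4565 + 0.3124 = 0.7689 μm/a
copper: T>10 °C ⇒ hinge -0.080·(24.9−10) = -1.1920
  Pd branch = 0.0053·Pd^0.26·e^(0.059·RH+f) = 0.2866 μm/a
  Cl⁻ term: 0.01025·1.3^0.27·exp(0.036·77+0.049·24.9) = 0.596
  sum: 0.2866 + 0.596 → r_corr = 0.8826 μm/a
carbon steel: T>10 °C ⇒ hinge -0.054·(24.9−10) = -0.8046
  SO₂ term: 1.77·11.7^0.52·exp(0.02·77-0.8046) = 13.27
  Sd branch = 0.102·Sd^0.62·e^(0.033·RH+0.04·T) = 4.124 μm/a
  sum: 13.27 + 4.124 → r_corr = 17.39 μm/a
Ordering by μm/a: carbon steel (17.4) > copper (0.883) > zinc (0.769)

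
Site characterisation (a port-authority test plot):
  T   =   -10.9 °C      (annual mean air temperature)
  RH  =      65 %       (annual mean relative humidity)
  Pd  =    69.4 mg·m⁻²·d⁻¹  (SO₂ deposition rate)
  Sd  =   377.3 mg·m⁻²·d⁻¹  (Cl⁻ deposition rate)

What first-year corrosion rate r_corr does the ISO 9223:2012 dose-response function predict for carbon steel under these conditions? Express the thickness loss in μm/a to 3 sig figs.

r_corr = 24.9 μm/a

carbon steel: f(T) = +0.150·(T−10) [T≤10 °C] = -3.1350
  SO₂ term: 1.77·69.4^0.52·exp(0.02·65-3.1350) = 2.562
  Cl⁻ term: 0.102·377.3^0.62·exp(0.033·65+0.04·-10.9) = 22.3
  r_corr = 2.562 + 22.3 = 24.86 μm/a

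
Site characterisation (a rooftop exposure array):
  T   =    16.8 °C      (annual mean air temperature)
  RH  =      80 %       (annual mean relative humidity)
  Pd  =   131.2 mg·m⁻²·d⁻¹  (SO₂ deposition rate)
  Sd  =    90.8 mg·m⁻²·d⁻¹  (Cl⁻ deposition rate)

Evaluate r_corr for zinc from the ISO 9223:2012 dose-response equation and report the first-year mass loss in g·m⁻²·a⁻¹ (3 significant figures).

r_corr = 32.2 g·m⁻²·a⁻¹

zinc: f(T) = -0.071·(T−10) [T>10 °C] = -0.4828
  sulphur-dioxide contribution → 2.698 μm/a
  chloride contribution → 1.808 μm/a
  total first-year rate 4.506 μm/a
Convert to mass loss: 4.506 μm/a × 7.14 g/cm³ = 32.17 g·m⁻²·a⁻¹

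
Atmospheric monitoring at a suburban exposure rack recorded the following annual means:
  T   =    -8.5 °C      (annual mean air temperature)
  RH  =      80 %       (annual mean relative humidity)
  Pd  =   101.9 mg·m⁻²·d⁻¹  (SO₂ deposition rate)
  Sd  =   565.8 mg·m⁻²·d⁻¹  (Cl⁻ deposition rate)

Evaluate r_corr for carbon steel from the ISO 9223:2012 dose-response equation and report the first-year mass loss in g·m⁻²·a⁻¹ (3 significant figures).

r_corr = 454 g·m⁻²·a⁻¹

carbon steel: f(T) = +0.150·(T−10) [T≤10 °C] = -2.7750
  Pd branch = 1.77·Pd^0.52·e^(0.02·RH+f) = 6.052 μm/a
  Sd branch = 0.102·Sd^0.62·e^(0.033·RH+0.04·T) = 51.78 μm/a
  sum: 6.052 + 51.78 → r_corr = 57.83 μm/a
Convert to mass loss: 57.83 μm/a × 7.85 g/cm³ = 454 g·m⁻²·a⁻¹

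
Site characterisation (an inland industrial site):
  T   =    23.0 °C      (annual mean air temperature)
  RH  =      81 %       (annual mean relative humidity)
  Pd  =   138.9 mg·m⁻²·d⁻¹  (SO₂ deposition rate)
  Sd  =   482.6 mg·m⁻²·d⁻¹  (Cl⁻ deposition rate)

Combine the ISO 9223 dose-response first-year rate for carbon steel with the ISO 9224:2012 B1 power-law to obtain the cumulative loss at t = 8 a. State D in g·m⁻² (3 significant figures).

carbon steel: f(T) = -0.054·(T−10) [T>10 °C] = -0.7020
  SO₂ term: 1.77·138.9^0.52·exp(0.02·81-0.7020) = 57.66
  Cl⁻ term: 0.102·482.6^0.62·exp(0.033·81+0.04·23.0) = 170.9
  r_corr = 57.66 + 170.9 = 228.6 μm/a
Power-law: D(8) = r_corr · 8^0.523
  D(8) = 228.6 × 8^0.523 = 228.6 × 2.967 = 678.2 μm
  Mass loss = 678.2 μm × 7.85 g/cm³ = 5324 g·m⁻²

D(8) = 5.32e+03 g·m⁻²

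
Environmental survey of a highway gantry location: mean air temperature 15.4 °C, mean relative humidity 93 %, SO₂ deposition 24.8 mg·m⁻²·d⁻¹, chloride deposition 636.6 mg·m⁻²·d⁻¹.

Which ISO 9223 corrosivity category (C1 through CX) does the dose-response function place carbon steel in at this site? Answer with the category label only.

CX

carbon steel: f(T) = -0.054·(T−10) [T>10 °C] = -0.2916
  Pd branch = 1.77·Pd^0.52·e^(0.02·RH+f) = 45.11 μm/a
  Cl⁻ term: 0.102·636.6^0.62·exp(0.033·93+0.04·15.4) = 222.5
  r_corr = 45.11 + 222.5 = 267.6 μm/a
Category bounds: 200…700 μm/a bracket r_corr ⇒ CX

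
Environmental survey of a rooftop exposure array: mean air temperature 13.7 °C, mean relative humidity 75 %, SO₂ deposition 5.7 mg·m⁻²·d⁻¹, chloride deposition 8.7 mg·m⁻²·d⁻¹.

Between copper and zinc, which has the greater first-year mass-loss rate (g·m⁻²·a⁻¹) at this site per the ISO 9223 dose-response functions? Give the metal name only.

copper

copper: temperature factor f = -0.080·(3.7) = -0.2960
  Pd branch = 0.0053·Pd^0.26·e^(0.059·RH+f) = 0.5176 μm/a
  Sd branch = 0.01025·Sd^0.27·e^(0.036·RH+0.049·T) = 0.5352 μm/a
  sum: 0.5176 + 0.5352 → r_corr = 1.053 μm/a
  mass loss = 1.053 μm/a × 8.96 g/cm³ = 9.433 g·m⁻²·a⁻¹
zinc: f(T) = -0.071·(T−10) [T>10 °C] = -0.2627
  SO₂ term: 0.0129·5.7^0.44·exp(0.046·75-0.2627) = 0.672
  Cl⁻ term: 0.0175·8.7^0.57·exp(0.008·75+0.085·13.7) = 0.3507
  sum: 0.672 + 0.3507 → r_corr = 1.023 μm/a
  mass loss = 1.023 μm/a × 7.14 g/cm³ = 7.302 g·m⁻²·a⁻¹
Ordering by g·m⁻²·a⁻¹: copper (9.43) > zinc (7.3)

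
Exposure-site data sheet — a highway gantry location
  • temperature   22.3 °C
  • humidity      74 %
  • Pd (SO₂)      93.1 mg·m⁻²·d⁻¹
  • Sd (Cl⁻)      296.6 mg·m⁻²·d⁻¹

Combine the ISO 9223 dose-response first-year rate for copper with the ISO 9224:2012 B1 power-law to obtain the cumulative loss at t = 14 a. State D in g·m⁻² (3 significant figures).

D(14) = 133 g·m⁻²

copper: T>10 °C ⇒ hinge -0.080·(22.3−10) = -0.9840
  sulphur-dioxide contribution → 0.507 μm/a
  chloride contribution → 2.04 μm/a
  ⇒ r_corr(copper) = 2.547 μm/a
Long-term exponent b (ISO 9224 Table 2, B1) = 0.667
  D(14) = 2.547 × 14^0.667 = 2.547 × 5.814 = 14.81 μm
  Mass loss = 14.81 μm × 8.96 g/cm³ = 132.7 g·m⁻²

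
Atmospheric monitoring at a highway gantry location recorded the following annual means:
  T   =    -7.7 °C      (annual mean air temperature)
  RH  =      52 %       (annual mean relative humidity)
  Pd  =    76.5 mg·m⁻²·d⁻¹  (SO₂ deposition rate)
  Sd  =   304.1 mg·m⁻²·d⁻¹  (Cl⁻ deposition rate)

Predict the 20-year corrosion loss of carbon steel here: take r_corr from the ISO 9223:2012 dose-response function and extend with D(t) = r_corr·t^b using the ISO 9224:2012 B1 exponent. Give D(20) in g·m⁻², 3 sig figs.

carbon steel: temperature factor f = +0.150·(-17.7) = -2.6550
  SO₂ term: 1.77·76.5^0.52·exp(0.02·52-2.6550) = 3.358
  Sd branch = 0.102·Sd^0.62·e^(0.033·RH+0.04·T) = 14.44 μm/a
  r_corr = 3.358 + 14.44 = 17.8 μm/a
Power-law: D(20) = r_corr · 20^0.523
  D(20) = 17.8 × 20^0.523 = 17.8 × 4.791 = 85.27 μm
  Mass loss = 85.27 μm × 7.85 g/cm³ = 669.4 g·m⁻²

D(20) = 669 g·m⁻²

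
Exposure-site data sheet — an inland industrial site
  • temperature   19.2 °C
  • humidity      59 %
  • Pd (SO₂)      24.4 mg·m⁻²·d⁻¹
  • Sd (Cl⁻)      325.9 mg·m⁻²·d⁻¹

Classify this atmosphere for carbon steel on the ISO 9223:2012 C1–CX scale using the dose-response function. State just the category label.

C4

carbon steel: f(T) = -0.054·(T−10) [T>10 °C] = -0.4968
  SO₂ term: 1.77·24.4^0.52·exp(0.02·59-0.4968) = 18.46
  Cl⁻ term: 0.102·325.9^0.62·exp(0.033·59+0.04·19.2) = 55.7
  r_corr = 18.46 + 55.7 = 74.15 μm/a
74.2 μm/a falls in (50, 80] for carbon steel → category C4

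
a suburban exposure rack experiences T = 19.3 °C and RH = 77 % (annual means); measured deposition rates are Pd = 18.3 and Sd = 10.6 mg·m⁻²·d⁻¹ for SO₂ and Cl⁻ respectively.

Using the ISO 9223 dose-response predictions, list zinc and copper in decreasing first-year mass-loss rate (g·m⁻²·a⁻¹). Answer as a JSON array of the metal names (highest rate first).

zinc: temperature factor f = -0.071·(9.3) = -0.6603
  sulphur-dioxide contribution → 0.8271 μm/a
  chloride contribution → 0.6419 μm/a
  total first-year rate 1.469 μm/a
  mass loss = 1.469 μm/a × 7.14 g/cm³ = 10.49 g·m⁻²·a⁻¹
copper: f(T) = -0.080·(T−10) [T>10 °C] = -0.7440
  sulphur-dioxide contribution → 0.504 μm/a
  chloride contribution → 0.7982 μm/a
  total first-year rate 1.302 μm/a
  mass loss = 1.302 μm/a × 8.96 g/cm³ = 11.67 g·m⁻²·a⁻¹
Ordering by g·m⁻²·a⁻¹: copper (11.7) > zinc (10.5)

["copper", "zinc"]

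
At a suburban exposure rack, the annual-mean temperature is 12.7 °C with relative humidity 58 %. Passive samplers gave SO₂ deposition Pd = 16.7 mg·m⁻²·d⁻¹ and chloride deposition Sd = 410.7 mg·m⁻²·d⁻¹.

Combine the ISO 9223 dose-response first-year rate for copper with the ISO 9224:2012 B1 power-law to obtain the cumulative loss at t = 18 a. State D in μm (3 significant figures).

D(18) = 7.25 μm

copper: T>10 °C ⇒ hinge -0.080·(12.7−10) = -0.2160
  Pd branch = 0.0053·Pd^0.26·e^(0.059·RH+f) = 0.272 μm/a
  Sd branch = 0.01025·Sd^0.27·e^(0.036·RH+0.049·T) = 0.7824 μm/a
  r_corr = 0.272 + 0.7824 = 1.054 μm/a
Power-law: D(18) = r_corr · 18^0.667
  D(18) = 1.054 × 18^0.667 = 1.054 × 6.875 = 7.249 μm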